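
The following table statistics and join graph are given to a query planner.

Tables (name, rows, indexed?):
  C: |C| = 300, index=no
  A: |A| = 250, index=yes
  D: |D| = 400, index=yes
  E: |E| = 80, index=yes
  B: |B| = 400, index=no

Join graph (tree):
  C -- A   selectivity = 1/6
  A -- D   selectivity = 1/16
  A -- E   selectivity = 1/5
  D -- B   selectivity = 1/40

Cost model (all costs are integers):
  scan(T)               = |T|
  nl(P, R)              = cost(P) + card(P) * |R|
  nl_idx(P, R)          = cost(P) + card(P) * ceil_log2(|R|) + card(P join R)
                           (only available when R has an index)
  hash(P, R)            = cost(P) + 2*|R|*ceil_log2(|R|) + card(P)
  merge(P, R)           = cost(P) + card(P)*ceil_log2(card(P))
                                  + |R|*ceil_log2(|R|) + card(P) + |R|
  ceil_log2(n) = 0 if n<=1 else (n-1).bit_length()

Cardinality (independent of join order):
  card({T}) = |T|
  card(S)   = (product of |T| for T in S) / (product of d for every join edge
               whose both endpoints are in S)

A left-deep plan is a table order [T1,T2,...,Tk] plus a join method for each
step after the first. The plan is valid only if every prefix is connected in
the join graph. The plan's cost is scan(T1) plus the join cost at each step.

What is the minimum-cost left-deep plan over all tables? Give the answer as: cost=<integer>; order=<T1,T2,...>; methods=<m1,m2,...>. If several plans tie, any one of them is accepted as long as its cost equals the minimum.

cost=1085020; order=B,D,A,E,C; methods=hash,hash,hash,hash

Selinger DP (subsets sized 1..n):
  {C}: scan cost=300, card=300
  {A}: scan cost=250, card=250
  {D}: scan cost=400, card=400
  {E}: scan cost=80, card=80
  {B}: scan cost=400, card=400
  {AC}: card=12500; try (A,hash)→4600, (C,merge)→5500, (A,merge)→5550, (C,hash)→5900, (A,nl_idx)→15200, (C,nl)→75250 …(+1); best=4600 via (A,hash)
  {AD}: card=6250; try (A,hash)→4800, (D,merge)→6500, (A,merge)→6650, (D,hash)→7700, (D,nl_idx)→8750, (A,nl_idx)→9850 …(+2); best=4800 via (A,hash)
  {AE}: card=4000; try (E,hash)→1620, (A,merge)→2970, (E,merge)→3140, (A,hash)→4160, (A,nl_idx)→4720, (E,nl_idx)→6000 …(+2); best=1620 via (E,hash)
  {BD}: card=4000; try (D,hash)→8000, (D,nl_idx)→8000, (B,hash)→8000, (D,merge)→8400, (B,merge)→8400, (D,nl)→160400 …(+1); best=8000 via (D,hash)
  {ACD}: card=312500; try (C,hash)→16450, (D,hash)→24300, (C,merge)→95300, (D,merge)→196100, (D,nl_idx)→429600, (C,nl)→1879800 …(+1); best=16450 via (C,hash)
  {ACE}: card=200000; try (C,hash)→11020, (E,hash)→18220, (C,merge)→56620, (E,merge)→192740, (E,nl_idx)→292100, (E,nl)→1004600 …(+1); best=11020 via (C,hash)
  {ADE}: card=100000; try (E,hash)→12170, (D,hash)→12820, (D,merge)→57620, (E,merge)→92940, (D,nl_idx)→137620, (E,nl_idx)→148550 …(+2); best=12170 via (E,hash)
  {ABD}: card=62500; try (A,hash)→16000, (B,hash)→18250, (A,merge)→62250, (B,merge)→96300, (A,nl_idx)→102500, (A,nl)→1008000 …(+1); best=16000 via (A,hash)
  {ACDE}: card=5000000; try (C,hash)→117570, (D,hash)→218220, (E,hash)→330070, (C,merge)→1815170, (D,merge)→3815020, (E,merge)→6267090 …(+5); best=117570 via (C,hash)
  {ABCD}: card=3125000; try (C,hash)→83900, (B,hash)→336150, (C,merge)→1081500, (B,merge)→6270450, (C,nl)→18766000, (B,nl)→125016450; best=83900 via (C,hash)
  {ABDE}: card=1000000; try (E,hash)→79620, (B,hash)→119370, (E,merge)→1079140, (E,nl_idx)→1453500, (B,merge)→1816170, (E,nl)→5016000 …(+1); best=79620 via (E,hash)
  {ABCDE}: card=50000000; try (C,hash)→1085020, (E,hash)→3210020, (B,hash)→5124770, (C,merge)→21082620, (E,nl_idx)→71958900, (E,merge)→71959540 …(+4); best=1085020 via (C,hash)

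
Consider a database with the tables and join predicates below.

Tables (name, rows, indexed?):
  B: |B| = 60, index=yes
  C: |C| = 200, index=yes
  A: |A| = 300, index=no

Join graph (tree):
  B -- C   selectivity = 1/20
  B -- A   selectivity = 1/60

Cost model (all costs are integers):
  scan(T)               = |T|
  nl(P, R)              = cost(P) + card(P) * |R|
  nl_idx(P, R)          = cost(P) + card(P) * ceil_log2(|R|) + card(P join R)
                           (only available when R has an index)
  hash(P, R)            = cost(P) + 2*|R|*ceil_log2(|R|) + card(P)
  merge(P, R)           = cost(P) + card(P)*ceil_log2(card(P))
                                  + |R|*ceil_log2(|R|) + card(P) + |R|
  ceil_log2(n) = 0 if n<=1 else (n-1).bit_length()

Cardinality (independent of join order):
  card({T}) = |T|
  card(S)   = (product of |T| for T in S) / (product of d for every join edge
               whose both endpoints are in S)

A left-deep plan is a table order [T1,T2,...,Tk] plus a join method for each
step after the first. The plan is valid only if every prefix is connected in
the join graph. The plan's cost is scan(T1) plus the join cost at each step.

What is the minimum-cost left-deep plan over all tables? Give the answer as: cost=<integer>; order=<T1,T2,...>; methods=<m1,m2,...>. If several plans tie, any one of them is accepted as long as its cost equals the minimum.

cost=4820; order=A,B,C; methods=hash,hash

Selinger DP (subsets sized 1..n):
  {B}: scan cost=60, card=60
  {C}: scan cost=200, card=200
  {A}: scan cost=300, card=300
  {BC}: card=600; try (B,hash)→1120, (C,nl_idx)→1140, (B,nl_idx)→2000, (C,merge)→2280, (B,merge)→2420, (C,hash)→3320 …(+2); best=1120 via (B,hash)
  {AB}: card=300; try (B,hash)→1320, (B,nl_idx)→2400, (A,merge)→3480, (B,merge)→3720, (A,hash)→5520, (A,nl)→18060 …(+1); best=1320 via (B,hash)
  {ABC}: card=3000; try (C,hash)→4820, (C,merge)→6120, (C,nl_idx)→6720, (A,hash)→7120, (A,merge)→10720, (C,nl)→61320 …(+1); best=4820 via (C,hash)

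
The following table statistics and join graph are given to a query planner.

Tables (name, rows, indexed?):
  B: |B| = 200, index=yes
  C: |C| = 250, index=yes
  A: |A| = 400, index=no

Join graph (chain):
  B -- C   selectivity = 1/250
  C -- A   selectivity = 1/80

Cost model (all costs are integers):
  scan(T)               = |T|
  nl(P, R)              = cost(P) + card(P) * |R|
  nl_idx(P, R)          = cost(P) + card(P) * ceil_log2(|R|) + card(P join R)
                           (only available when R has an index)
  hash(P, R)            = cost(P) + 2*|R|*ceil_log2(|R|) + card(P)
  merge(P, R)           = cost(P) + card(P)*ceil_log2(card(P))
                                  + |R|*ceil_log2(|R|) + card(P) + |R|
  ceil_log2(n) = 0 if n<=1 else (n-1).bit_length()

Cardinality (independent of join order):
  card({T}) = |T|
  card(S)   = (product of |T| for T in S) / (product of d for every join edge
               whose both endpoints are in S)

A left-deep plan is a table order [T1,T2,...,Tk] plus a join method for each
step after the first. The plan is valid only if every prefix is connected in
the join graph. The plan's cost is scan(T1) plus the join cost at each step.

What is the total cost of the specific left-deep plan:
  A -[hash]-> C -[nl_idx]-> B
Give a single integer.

step 1: scan A: cost=400, card=400
step 2: join C via hash
    card(P join C) = 400*250/(80) = 1250
    cost = 400 + 2*250*8 + 400 = 4800
step 3: join B via nl_idx
    card(P join B) = 1250*200/(250) = 1000
    cost = 4800 + 1250*8 + 1000 = 15800

15800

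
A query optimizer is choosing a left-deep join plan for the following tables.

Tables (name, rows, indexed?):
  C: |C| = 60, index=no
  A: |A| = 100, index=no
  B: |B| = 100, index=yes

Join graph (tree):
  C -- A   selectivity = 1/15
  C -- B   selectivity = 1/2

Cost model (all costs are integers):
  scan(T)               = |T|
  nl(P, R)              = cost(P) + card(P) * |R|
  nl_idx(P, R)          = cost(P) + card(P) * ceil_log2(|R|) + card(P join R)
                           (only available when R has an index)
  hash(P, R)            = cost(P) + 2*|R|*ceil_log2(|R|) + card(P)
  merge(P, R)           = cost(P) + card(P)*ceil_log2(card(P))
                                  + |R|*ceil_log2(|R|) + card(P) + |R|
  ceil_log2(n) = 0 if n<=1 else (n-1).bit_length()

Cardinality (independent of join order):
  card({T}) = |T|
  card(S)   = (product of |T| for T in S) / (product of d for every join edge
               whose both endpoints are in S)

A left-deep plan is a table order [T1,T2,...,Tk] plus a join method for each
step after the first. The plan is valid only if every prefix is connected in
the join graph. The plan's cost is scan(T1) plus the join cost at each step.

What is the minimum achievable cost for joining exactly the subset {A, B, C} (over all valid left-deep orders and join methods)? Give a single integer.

Selinger DP over subsets of {A,B,C}:
  {C}: scan cost=60, card=60
  {A}: scan cost=100, card=100
  {B}: scan cost=100, card=100
  {AC}: card=400; try (C,hash)→920, (A,merge)→1280, (C,merge)→1320, (A,hash)→1520, (A,nl)→6060, (C,nl)→6100; best=920 via (C,hash)
  {BC}: card=3000; try (C,hash)→920, (B,merge)→1280, (C,merge)→1320, (B,hash)→1520, (B,nl_idx)→3480, (B,nl)→6060 …(+1); best=920 via (C,hash)
  {ABC}: card=20000; try (B,hash)→2720, (A,hash)→5320, (B,merge)→5720, (B,nl_idx)→23720, (A,merge)→40720, (B,nl)→40920 …(+1); best=2720 via (B,hash)

2720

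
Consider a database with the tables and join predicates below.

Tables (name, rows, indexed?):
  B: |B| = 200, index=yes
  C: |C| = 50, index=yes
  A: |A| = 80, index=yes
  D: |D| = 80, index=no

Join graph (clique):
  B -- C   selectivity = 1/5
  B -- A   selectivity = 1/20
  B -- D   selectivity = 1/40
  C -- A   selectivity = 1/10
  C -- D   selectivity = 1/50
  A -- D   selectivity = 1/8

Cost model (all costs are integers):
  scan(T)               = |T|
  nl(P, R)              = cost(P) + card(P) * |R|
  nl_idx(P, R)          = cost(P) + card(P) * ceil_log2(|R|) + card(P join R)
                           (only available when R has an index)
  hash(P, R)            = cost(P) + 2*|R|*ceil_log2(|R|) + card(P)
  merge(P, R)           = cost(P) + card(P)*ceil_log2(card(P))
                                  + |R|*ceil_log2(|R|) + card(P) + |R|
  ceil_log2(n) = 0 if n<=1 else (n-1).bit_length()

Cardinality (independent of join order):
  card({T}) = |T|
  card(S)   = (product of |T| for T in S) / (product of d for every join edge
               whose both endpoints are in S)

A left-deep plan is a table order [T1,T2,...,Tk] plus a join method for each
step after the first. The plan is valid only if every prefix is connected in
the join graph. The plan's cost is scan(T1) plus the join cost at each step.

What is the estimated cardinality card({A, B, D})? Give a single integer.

200

Tables in S: A(80), B(200), D(80)
Edges inside S: B-A(d=20), B-D(d=40), A-D(d=8)
numerator = 80 * 200 * 80 = 1280000
denominator = 20 * 40 * 8 = 6400
card(S) = 1280000 / 6400 = 200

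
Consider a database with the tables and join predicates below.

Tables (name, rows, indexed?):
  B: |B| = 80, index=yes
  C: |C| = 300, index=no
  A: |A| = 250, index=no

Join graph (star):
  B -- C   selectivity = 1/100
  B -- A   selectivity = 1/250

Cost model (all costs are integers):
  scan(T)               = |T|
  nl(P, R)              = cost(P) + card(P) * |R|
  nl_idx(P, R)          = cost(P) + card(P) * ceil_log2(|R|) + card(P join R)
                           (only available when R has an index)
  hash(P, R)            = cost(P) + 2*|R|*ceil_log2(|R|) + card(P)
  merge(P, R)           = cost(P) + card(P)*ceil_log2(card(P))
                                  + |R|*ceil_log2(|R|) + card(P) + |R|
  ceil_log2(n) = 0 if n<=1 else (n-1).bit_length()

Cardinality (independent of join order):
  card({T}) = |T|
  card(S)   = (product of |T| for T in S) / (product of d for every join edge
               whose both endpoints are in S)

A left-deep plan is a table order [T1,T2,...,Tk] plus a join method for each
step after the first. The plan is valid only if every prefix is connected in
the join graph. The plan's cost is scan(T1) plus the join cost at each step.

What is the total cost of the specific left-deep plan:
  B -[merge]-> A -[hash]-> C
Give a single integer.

8450

step 1: scan B: cost=80, card=80
step 2: join A via merge
    card(P join A) = 80*250/(250) = 80
    cost = 80 + 80*7 + 250*8 + 80 + 250 = 2970
step 3: join C via hash
    card(P join C) = 80*300/(100) = 240
    cost = 2970 + 2*300*9 + 80 = 8450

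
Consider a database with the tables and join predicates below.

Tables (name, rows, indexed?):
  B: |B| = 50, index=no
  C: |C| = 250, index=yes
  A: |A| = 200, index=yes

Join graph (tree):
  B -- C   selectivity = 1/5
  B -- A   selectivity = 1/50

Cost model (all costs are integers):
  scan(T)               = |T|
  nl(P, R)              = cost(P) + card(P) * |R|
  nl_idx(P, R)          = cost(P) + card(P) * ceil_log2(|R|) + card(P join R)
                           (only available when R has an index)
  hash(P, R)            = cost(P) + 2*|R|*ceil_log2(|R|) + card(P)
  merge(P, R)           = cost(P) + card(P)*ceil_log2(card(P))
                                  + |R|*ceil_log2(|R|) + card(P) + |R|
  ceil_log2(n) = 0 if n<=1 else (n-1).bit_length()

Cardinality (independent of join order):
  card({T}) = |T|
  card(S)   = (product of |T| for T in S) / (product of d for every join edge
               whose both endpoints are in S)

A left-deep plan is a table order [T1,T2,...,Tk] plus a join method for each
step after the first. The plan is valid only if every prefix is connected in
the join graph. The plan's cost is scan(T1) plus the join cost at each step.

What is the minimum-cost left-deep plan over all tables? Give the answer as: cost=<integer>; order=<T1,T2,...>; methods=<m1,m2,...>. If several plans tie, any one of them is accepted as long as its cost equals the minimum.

cost=4700; order=B,A,C; methods=nl_idx,merge

Selinger DP (subsets sized 1..n):
  {B}: scan cost=50, card=50
  {C}: scan cost=250, card=250
  {A}: scan cost=200, card=200
  {BC}: card=2500; try (B,hash)→1100, (C,merge)→2650, (B,merge)→2850, (C,nl_idx)→2950, (C,hash)→4100, (C,nl)→12550 …(+1); best=1100 via (B,hash)
  {AB}: card=200; try (A,nl_idx)→650, (B,hash)→1000, (A,merge)→2200, (B,merge)→2350, (A,hash)→3300, (A,nl)→10050 …(+1); best=650 via (A,nl_idx)
  {ABC}: card=10000; try (C,merge)→4700, (C,hash)→4850, (A,hash)→6800, (C,nl_idx)→12250, (A,nl_idx)→31100, (A,merge)→35400 …(+2); best=4700 via (C,merge)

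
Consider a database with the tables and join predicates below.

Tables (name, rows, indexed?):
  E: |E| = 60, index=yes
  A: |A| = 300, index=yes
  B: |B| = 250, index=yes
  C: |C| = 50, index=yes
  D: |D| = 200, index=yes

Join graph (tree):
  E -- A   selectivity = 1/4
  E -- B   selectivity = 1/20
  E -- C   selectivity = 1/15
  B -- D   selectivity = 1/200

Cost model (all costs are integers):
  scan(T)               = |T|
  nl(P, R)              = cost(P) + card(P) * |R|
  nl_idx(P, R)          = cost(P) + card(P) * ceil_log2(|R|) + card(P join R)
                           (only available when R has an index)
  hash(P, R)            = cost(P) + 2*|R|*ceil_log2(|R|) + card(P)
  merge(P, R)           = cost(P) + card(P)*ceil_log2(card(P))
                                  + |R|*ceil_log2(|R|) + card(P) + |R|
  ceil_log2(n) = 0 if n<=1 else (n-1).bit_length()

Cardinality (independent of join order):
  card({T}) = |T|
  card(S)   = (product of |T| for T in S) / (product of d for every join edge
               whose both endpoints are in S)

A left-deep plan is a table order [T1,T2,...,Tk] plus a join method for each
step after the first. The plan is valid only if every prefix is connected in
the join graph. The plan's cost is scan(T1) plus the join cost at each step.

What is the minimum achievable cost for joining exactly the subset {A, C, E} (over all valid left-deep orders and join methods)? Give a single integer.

Selinger DP over subsets of {A,C,E}:
  {E}: scan cost=60, card=60
  {A}: scan cost=300, card=300
  {C}: scan cost=50, card=50
  {AE}: card=4500; try (E,hash)→1320, (A,merge)→3480, (E,merge)→3720, (A,nl_idx)→5100, (A,hash)→5520, (E,nl_idx)→6600 …(+2); best=1320 via (E,hash)
  {CE}: card=200; try (E,nl_idx)→550, (C,nl_idx)→620, (C,hash)→720, (E,hash)→820, (E,merge)→820, (C,merge)→830 …(+2); best=550 via (E,nl_idx)
  {ACE}: card=15000; try (A,merge)→5350, (A,hash)→6150, (C,hash)→6420, (A,nl_idx)→17350, (C,nl_idx)→43320, (A,nl)→60550 …(+2); best=5350 via (A,merge)

5350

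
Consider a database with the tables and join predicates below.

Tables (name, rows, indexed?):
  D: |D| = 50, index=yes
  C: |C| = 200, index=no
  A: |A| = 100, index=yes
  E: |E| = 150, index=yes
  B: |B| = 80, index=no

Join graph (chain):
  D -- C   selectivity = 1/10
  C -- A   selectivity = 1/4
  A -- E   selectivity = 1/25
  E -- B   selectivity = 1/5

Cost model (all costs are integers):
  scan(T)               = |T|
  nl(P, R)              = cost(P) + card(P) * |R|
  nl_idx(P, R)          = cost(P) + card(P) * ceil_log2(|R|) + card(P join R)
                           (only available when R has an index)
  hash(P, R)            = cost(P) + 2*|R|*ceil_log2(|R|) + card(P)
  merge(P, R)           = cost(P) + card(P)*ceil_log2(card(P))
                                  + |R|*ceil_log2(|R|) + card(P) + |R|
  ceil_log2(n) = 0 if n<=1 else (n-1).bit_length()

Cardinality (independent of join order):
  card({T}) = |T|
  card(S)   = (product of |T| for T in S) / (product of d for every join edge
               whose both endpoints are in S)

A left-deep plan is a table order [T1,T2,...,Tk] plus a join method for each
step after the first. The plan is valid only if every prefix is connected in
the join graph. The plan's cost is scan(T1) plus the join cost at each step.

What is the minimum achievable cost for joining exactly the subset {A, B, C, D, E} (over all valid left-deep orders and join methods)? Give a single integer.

181920

Selinger DP over subsets of {A,B,C,D,E}:
  {D}: scan cost=50, card=50
  {C}: scan cost=200, card=200
  {A}: scan cost=100, card=100
  {E}: scan cost=150, card=150
  {B}: scan cost=80, card=80
  {CD}: card=1000; try (D,hash)→1000, (C,merge)→2200, (D,merge)→2350, (D,nl_idx)→2400, (C,hash)→3300, (C,nl)→10050 …(+1); best=1000 via (D,hash)
  {AC}: card=5000; try (A,hash)→1800, (C,merge)→2700, (A,merge)→2800, (C,hash)→3400, (A,nl_idx)→6600, (C,nl)→20100 …(+1); best=1800 via (A,hash)
  {AE}: card=600; try (E,nl_idx)→1500, (A,hash)→1700, (A,nl_idx)→1800, (E,merge)→2250, (A,merge)→2300, (E,hash)→2600 …(+2); best=1500 via (E,nl_idx)
  {BE}: card=2400; try (B,hash)→1420, (E,merge)→2070, (B,merge)→2140, (E,hash)→2560, (E,nl_idx)→3120, (E,nl)→12080 …(+1); best=1420 via (B,hash)
  {ACD}: card=25000; try (A,hash)→3400, (D,hash)→7400, (A,merge)→12800, (A,nl_idx)→33000, (D,nl_idx)→56800, (D,merge)→72150 …(+2); best=3400 via (A,hash)
  {ACE}: card=30000; try (C,hash)→5300, (E,hash)→9200, (C,merge)→9900, (E,nl_idx)→71800, (E,merge)→73150, (C,nl)→121500 …(+1); best=5300 via (C,hash)
  {ABE}: card=9600; try (B,hash)→3220, (A,hash)→5220, (B,merge)→8740, (A,nl_idx)→27820, (A,merge)→33420, (B,nl)→49500 …(+1); best=3220 via (B,hash)
  {ACDE}: card=150000; try (E,hash)→30800, (D,hash)→35900, (D,nl_idx)→335300, (E,nl_idx)→353400, (E,merge)→404750, (D,merge)→485650 …(+2); best=30800 via (E,hash)
  {ABCE}: card=480000; try (C,hash)→16020, (B,hash)→36420, (C,merge)→149020, (B,merge)→485940, (C,nl)→1923220, (B,nl)→2405300; best=16020 via (C,hash)
  {ABCDE}: card=2400000; try (B,hash)→181920, (D,hash)→496620, (B,merge)→2881440, (D,nl_idx)→5296020, (D,merge)→9616370, (B,nl)→12030800 …(+1); best=181920 via (B,hash)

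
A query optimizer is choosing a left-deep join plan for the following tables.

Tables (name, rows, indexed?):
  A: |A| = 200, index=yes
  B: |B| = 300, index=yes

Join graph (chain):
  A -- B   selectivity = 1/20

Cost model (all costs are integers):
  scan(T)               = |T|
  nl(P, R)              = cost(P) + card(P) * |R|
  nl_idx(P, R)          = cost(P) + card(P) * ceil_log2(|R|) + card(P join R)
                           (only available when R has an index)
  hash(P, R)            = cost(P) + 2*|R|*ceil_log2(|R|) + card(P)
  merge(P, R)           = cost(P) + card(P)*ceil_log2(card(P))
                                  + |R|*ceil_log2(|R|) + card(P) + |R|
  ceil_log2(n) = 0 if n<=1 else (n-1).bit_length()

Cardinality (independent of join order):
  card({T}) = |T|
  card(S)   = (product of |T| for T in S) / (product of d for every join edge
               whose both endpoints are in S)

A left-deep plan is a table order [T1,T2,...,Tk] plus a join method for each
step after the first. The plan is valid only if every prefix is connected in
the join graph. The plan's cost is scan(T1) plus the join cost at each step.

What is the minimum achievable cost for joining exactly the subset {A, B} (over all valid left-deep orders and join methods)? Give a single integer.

3800

Selinger DP over subsets of {A,B}:
  {A}: scan cost=200, card=200
  {B}: scan cost=300, card=300
  {AB}: card=3000; try (A,hash)→3800, (B,merge)→5000, (B,nl_idx)→5000, (A,merge)→5100, (A,nl_idx)→5700, (B,hash)→5800 …(+2); best=3800 via (A,hash)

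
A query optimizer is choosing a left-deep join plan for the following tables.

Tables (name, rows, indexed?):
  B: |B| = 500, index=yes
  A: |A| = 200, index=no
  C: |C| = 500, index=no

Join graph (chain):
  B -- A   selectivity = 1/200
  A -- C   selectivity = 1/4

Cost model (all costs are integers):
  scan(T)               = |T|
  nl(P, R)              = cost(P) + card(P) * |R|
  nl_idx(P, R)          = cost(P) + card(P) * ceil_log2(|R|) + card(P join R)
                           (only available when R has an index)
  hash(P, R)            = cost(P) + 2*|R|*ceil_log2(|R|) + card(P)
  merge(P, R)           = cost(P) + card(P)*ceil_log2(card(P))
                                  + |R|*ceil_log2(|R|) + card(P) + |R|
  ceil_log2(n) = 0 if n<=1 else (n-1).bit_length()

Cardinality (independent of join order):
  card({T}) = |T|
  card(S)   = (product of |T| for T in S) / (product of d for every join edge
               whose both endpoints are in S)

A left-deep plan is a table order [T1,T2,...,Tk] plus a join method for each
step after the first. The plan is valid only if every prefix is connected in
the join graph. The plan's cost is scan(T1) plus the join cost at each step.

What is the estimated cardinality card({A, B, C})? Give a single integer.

Tables in S: A(200), B(500), C(500)
Edges inside S: B-A(d=200), A-C(d=4)
numerator = 200 * 500 * 500 = 50000000
denominator = 200 * 4 = 800
card(S) = 50000000 / 800 = 62500

62500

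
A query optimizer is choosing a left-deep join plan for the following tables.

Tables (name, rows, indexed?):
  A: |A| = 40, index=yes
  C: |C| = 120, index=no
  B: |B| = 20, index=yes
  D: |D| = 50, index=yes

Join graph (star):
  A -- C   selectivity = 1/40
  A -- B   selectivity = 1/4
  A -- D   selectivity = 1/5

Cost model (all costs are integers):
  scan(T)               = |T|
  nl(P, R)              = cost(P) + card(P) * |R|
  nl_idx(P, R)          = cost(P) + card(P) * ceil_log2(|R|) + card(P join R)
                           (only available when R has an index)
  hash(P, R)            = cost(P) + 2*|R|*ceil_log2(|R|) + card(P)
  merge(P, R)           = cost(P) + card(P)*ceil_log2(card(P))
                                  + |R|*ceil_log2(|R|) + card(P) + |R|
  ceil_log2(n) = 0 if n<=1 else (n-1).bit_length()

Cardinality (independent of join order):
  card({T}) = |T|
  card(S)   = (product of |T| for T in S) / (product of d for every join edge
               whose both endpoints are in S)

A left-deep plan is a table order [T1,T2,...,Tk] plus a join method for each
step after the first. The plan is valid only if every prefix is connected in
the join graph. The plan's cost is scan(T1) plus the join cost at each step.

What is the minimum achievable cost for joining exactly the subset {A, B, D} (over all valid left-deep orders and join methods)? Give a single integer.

1080

Selinger DP over subsets of {A,B,D}:
  {A}: scan cost=40, card=40
  {B}: scan cost=20, card=20
  {D}: scan cost=50, card=50
  {AB}: card=200; try (B,hash)→280, (A,nl_idx)→340, (A,merge)→420, (B,merge)→440, (B,nl_idx)→440, (A,hash)→520 …(+2); best=280 via (B,hash)
  {AD}: card=400; try (A,hash)→580, (D,merge)→670, (D,hash)→680, (D,nl_idx)→680, (A,merge)→680, (A,nl_idx)→750 …(+2); best=580 via (A,hash)
  {ABD}: card=2000; try (D,hash)→1080, (B,hash)→1180, (D,merge)→2430, (D,nl_idx)→3480, (B,nl_idx)→4580, (B,merge)→4700 …(+2); best=1080 via (D,hash)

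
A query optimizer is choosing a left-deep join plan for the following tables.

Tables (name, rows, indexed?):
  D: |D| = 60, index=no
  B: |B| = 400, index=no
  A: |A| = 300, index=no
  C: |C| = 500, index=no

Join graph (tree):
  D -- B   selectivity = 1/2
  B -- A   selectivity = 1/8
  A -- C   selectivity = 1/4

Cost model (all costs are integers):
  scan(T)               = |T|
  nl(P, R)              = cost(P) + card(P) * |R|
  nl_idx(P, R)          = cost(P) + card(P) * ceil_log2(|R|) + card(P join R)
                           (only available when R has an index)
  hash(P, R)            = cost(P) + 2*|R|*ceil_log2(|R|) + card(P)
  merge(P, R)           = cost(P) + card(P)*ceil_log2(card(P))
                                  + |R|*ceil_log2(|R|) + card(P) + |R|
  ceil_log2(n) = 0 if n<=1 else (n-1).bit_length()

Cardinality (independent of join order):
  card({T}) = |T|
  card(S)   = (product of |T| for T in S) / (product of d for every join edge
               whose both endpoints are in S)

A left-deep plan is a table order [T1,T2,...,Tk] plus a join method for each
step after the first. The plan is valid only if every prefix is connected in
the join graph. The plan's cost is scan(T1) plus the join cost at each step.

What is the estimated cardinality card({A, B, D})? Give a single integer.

Tables in S: A(300), B(400), D(60)
Edges inside S: D-B(d=2), B-A(d=8)
numerator = 300 * 400 * 60 = 7200000
denominator = 2 * 8 = 16
card(S) = 7200000 / 16 = 450000

450000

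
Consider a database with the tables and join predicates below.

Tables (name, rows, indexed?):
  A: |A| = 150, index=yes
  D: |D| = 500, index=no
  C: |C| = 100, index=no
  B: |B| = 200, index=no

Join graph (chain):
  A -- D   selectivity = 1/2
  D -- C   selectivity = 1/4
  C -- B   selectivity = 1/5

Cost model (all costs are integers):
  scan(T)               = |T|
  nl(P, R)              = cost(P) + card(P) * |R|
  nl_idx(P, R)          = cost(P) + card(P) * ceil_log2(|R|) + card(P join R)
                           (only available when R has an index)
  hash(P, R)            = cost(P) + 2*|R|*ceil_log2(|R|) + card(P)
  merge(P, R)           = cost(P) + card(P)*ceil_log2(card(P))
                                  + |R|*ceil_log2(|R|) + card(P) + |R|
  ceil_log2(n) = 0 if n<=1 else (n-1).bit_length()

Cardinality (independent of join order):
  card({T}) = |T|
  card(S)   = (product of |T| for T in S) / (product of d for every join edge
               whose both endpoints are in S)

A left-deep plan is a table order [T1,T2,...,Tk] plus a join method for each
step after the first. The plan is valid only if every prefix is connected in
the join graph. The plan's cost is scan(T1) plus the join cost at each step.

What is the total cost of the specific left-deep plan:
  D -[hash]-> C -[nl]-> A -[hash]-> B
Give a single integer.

2818100

step 1: scan D: cost=500, card=500
step 2: join C via hash
    card(P join C) = 500*100/(4) = 12500
    cost = 500 + 2*100*7 + 500 = 2400
step 3: join A via nl
    card(P join A) = 12500*150/(2) = 937500
    cost = 2400 + 12500*150 = 1877400
step 4: join B via hash
    card(P join B) = 937500*200/(5) = 37500000
    cost = 1877400 + 2*200*8 + 937500 = 2818100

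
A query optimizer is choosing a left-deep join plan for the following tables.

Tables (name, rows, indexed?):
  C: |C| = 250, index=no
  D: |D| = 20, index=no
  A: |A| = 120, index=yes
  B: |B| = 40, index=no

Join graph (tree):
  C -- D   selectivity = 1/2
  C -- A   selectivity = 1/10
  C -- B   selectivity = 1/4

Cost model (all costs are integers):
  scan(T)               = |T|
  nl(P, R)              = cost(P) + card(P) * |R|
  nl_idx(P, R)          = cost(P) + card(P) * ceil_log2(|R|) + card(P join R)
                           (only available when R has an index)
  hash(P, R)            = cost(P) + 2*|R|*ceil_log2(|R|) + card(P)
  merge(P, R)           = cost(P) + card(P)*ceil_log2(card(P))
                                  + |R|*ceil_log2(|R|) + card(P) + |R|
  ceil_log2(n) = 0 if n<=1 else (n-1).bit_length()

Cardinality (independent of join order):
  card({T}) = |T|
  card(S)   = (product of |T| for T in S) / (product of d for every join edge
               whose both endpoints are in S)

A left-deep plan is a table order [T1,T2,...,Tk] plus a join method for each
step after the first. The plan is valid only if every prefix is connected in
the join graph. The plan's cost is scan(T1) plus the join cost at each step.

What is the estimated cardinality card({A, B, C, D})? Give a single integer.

Tables in S: A(120), B(40), C(250), D(20)
Edges inside S: C-D(d=2), C-A(d=10), C-B(d=4)
numerator = 120 * 40 * 250 * 20 = 24000000
denominator = 2 * 10 * 4 = 80
card(S) = 24000000 / 80 = 300000

300000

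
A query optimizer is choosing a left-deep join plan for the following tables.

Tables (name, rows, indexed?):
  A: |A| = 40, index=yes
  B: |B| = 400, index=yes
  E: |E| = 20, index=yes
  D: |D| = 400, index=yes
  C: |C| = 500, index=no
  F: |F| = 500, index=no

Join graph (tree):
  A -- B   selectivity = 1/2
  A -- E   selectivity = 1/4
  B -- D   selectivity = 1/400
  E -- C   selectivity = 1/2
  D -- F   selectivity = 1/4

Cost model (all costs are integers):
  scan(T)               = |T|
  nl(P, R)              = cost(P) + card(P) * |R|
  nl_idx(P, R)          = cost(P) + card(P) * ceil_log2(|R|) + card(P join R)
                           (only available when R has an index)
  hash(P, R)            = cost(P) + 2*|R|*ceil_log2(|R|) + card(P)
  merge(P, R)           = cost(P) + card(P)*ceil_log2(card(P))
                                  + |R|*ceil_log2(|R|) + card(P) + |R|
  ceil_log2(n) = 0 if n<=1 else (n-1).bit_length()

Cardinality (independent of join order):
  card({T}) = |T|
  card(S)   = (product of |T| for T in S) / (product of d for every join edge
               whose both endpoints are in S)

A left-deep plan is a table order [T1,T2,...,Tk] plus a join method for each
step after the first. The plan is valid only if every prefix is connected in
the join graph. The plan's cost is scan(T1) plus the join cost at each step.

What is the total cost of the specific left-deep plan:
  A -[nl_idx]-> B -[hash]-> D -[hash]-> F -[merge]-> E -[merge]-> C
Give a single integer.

141045720

step 1: scan A: cost=40, card=40
step 2: join B via nl_idx
    card(P join B) = 40*400/(2) = 8000
    cost = 40 + 40*9 + 8000 = 8400
step 3: join D via hash
    card(P join D) = 8000*400/(400) = 8000
    cost = 8400 + 2*400*9 + 8000 = 23600
step 4: join F via hash
    card(P join F) = 8000*500/(4) = 1000000
    cost = 23600 + 2*500*9 + 8000 = 40600
step 5: join E via merge
    card(P join E) = 1000000*20/(4) = 5000000
    cost = 40600 + 1000000*20 + 20*5 + 1000000 + 20 = 21040720
step 6: join C via merge
    card(P join C) = 5000000*500/(2) = 1250000000
    cost = 21040720 + 5000000*23 + 500*9 + 5000000 + 500 = 141045720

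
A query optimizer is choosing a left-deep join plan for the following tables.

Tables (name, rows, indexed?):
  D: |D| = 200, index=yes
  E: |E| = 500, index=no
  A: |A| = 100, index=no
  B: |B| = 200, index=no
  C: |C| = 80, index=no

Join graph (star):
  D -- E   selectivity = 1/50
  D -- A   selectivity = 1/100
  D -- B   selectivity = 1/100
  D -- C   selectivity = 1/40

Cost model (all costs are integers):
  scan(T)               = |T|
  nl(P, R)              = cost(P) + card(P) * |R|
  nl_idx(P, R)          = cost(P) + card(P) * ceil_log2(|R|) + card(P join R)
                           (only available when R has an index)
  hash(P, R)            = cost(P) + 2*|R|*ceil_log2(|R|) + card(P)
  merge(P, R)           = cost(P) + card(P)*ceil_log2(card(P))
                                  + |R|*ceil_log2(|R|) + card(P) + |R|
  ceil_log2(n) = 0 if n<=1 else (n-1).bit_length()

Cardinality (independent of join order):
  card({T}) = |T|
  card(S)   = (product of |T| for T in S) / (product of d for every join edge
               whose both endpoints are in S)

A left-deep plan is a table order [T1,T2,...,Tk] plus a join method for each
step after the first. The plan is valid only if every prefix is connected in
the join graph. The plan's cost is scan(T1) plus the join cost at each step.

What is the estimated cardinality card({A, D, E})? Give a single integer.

2000

Tables in S: A(100), D(200), E(500)
Edges inside S: D-E(d=50), D-A(d=100)
numerator = 100 * 200 * 500 = 10000000
denominator = 50 * 100 = 5000
card(S) = 10000000 / 5000 = 2000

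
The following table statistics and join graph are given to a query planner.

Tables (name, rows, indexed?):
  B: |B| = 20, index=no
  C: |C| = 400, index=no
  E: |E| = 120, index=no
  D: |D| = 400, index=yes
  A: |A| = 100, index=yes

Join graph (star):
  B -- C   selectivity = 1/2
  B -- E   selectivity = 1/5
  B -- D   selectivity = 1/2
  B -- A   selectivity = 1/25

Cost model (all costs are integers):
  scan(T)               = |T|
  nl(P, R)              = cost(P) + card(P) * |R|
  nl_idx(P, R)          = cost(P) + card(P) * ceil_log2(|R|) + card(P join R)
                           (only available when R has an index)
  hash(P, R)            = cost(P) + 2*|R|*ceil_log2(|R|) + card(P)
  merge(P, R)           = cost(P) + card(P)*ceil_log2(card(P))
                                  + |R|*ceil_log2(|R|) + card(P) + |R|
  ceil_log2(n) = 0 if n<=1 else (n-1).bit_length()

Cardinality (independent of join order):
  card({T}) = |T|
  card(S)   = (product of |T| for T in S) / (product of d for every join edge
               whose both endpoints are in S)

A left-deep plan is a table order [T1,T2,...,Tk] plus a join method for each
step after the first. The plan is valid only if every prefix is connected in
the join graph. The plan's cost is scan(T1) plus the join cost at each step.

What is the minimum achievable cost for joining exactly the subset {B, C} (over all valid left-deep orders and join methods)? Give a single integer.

Selinger DP over subsets of {B,C}:
  {B}: scan cost=20, card=20
  {C}: scan cost=400, card=400
  {BC}: card=4000; try (B,hash)→1000, (C,merge)→4140, (B,merge)→4520, (C,hash)→7240, (C,nl)→8020, (B,nl)→8400; best=1000 via (B,hash)

1000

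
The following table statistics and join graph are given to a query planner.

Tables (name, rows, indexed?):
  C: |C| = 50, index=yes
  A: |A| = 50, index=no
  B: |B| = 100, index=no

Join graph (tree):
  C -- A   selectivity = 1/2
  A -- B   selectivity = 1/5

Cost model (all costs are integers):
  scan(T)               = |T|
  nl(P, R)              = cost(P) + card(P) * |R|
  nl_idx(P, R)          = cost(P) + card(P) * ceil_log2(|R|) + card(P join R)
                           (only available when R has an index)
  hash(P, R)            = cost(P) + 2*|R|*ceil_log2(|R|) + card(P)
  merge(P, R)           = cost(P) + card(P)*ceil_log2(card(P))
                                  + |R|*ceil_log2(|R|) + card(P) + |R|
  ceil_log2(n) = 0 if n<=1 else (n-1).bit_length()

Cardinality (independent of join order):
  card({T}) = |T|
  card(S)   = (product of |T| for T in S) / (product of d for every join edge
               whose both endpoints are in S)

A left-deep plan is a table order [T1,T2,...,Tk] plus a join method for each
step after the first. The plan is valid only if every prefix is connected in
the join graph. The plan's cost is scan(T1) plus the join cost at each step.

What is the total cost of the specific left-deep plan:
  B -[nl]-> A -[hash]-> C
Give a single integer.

step 1: scan B: cost=100, card=100
step 2: join A via nl
    card(P join A) = 100*50/(5) = 1000
    cost = 100 + 100*50 = 5100
step 3: join C via hash
    card(P join C) = 1000*50/(2) = 25000
    cost = 5100 + 2*50*6 + 1000 = 6700

6700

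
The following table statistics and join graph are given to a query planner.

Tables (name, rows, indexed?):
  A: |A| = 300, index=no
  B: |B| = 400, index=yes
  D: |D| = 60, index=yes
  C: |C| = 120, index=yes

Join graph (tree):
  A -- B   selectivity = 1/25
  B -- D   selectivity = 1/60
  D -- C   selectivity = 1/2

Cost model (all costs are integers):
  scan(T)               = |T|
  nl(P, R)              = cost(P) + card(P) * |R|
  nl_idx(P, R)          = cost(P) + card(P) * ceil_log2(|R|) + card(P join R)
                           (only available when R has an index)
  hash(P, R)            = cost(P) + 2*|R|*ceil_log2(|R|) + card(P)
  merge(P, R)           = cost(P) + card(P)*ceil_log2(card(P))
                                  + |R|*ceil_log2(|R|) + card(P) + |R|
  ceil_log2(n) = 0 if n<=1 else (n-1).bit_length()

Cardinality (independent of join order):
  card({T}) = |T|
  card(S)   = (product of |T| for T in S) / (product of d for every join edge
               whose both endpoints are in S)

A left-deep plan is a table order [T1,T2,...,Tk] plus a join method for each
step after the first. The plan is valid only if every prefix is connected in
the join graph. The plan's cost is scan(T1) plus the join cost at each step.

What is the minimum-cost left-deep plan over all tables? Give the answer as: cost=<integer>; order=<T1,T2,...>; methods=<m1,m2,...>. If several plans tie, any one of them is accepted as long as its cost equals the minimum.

Selinger DP (subsets sized 1..n):
  {A}: scan cost=300, card=300
  {B}: scan cost=400, card=400
  {D}: scan cost=60, card=60
  {C}: scan cost=120, card=120
  {AB}: card=4800; try (A,hash)→6200, (B,merge)→7300, (A,merge)→7400, (B,hash)→7800, (B,nl_idx)→7800, (B,nl)→120300 …(+1); best=6200 via (A,hash)
  {BD}: card=400; try (B,nl_idx)→1000, (D,hash)→1520, (D,nl_idx)→3200, (B,merge)→4480, (D,merge)→4820, (B,hash)→7320 …(+2); best=1000 via (B,nl_idx)
  {CD}: card=3600; try (D,hash)→960, (C,merge)→1440, (D,merge)→1500, (C,hash)→1800, (C,nl_idx)→4080, (D,nl_idx)→4440 …(+2); best=960 via (D,hash)
  {ABD}: card=4800; try (A,hash)→6800, (A,merge)→8000, (D,hash)→11720, (D,nl_idx)→39800, (D,merge)→73820, (A,nl)→121000 …(+1); best=6800 via (A,hash)
  {BCD}: card=24000; try (C,hash)→3080, (C,merge)→5960, (B,hash)→11760, (C,nl_idx)→27800, (C,nl)→49000, (B,merge)→51760 …(+2); best=3080 via (C,hash)
  {ABCD}: card=288000; try (C,hash)→13280, (A,hash)→32480, (C,merge)→74960, (C,nl_idx)→328400, (A,merge)→390080, (C,nl)→582800 …(+1); best=13280 via (C,hash)

cost=13280; order=D,B,A,C; methods=nl_idx,hash,hash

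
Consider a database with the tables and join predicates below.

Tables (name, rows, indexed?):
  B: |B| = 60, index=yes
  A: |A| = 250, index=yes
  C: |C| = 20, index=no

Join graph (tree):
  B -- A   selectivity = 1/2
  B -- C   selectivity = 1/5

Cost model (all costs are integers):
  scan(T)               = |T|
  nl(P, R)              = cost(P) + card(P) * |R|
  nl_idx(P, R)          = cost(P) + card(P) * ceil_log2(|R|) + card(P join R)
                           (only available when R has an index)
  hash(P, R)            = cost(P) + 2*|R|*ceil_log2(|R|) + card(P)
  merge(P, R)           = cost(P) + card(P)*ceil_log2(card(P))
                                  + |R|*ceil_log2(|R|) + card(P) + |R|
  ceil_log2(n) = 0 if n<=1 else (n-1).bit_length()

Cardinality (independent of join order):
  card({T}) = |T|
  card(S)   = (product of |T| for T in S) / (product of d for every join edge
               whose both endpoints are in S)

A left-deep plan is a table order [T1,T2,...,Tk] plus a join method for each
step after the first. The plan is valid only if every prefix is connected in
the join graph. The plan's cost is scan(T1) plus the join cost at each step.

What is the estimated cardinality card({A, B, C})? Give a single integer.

Tables in S: A(250), B(60), C(20)
Edges inside S: B-A(d=2), B-C(d=5)
numerator = 250 * 60 * 20 = 300000
denominator = 2 * 5 = 10
card(S) = 300000 / 10 = 30000

30000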